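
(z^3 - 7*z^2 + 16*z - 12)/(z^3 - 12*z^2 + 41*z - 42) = (z - 2)/(z - 7)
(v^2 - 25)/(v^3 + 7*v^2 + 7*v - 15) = (v - 5)/(v^2 + 2*v - 3)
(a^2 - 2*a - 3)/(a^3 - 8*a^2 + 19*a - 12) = (a + 1)/(a^2 - 5*a + 4)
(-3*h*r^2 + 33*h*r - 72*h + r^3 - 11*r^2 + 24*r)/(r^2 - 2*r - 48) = (-3*h*r + 9*h + r^2 - 3*r)/(r + 6)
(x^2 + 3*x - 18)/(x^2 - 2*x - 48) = (x - 3)/(x - 8)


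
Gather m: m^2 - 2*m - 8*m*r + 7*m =m^2 + m*(5 - 8*r)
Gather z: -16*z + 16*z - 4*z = -4*z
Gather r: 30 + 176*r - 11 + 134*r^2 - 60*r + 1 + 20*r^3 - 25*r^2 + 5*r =20*r^3 + 109*r^2 + 121*r + 20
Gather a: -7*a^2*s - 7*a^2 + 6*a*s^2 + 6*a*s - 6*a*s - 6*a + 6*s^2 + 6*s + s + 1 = a^2*(-7*s - 7) + a*(6*s^2 - 6) + 6*s^2 + 7*s + 1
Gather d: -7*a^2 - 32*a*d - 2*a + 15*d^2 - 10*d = -7*a^2 - 2*a + 15*d^2 + d*(-32*a - 10)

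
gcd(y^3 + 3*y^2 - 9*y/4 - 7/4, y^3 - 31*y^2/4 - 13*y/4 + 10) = y - 1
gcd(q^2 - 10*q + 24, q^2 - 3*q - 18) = q - 6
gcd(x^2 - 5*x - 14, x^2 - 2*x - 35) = x - 7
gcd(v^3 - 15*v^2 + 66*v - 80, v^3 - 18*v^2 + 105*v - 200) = v^2 - 13*v + 40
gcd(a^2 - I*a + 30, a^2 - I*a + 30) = a^2 - I*a + 30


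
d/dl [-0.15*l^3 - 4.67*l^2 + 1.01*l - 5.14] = -0.45*l^2 - 9.34*l + 1.01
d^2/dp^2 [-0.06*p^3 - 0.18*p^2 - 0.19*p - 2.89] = -0.36*p - 0.36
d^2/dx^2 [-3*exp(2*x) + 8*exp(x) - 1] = (8 - 12*exp(x))*exp(x)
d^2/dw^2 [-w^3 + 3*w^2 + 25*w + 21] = 6 - 6*w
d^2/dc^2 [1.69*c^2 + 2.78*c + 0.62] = 3.38000000000000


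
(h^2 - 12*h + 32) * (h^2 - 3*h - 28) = h^4 - 15*h^3 + 40*h^2 + 240*h - 896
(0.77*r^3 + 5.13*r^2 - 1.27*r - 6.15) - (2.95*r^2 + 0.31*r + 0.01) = 0.77*r^3 + 2.18*r^2 - 1.58*r - 6.16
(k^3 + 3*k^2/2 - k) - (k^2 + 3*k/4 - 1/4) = k^3 + k^2/2 - 7*k/4 + 1/4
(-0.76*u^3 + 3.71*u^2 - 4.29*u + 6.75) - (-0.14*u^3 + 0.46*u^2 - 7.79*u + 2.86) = -0.62*u^3 + 3.25*u^2 + 3.5*u + 3.89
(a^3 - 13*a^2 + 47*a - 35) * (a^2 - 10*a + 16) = a^5 - 23*a^4 + 193*a^3 - 713*a^2 + 1102*a - 560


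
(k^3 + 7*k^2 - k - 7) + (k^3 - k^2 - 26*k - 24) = 2*k^3 + 6*k^2 - 27*k - 31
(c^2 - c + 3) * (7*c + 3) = 7*c^3 - 4*c^2 + 18*c + 9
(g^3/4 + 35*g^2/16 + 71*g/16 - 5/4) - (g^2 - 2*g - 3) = g^3/4 + 19*g^2/16 + 103*g/16 + 7/4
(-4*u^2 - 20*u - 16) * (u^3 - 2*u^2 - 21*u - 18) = -4*u^5 - 12*u^4 + 108*u^3 + 524*u^2 + 696*u + 288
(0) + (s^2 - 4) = s^2 - 4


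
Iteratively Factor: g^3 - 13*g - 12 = (g - 4)*(g^2 + 4*g + 3) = (g - 4)*(g + 1)*(g + 3)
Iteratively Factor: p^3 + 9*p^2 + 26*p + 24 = (p + 3)*(p^2 + 6*p + 8) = (p + 3)*(p + 4)*(p + 2)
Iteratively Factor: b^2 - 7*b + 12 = (b - 4)*(b - 3)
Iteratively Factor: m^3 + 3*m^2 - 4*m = (m - 1)*(m^2 + 4*m) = (m - 1)*(m + 4)*(m)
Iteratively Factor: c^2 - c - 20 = (c + 4)*(c - 5)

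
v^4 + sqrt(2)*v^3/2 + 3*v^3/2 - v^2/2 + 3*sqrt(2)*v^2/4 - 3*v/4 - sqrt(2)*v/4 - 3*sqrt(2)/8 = (v + 3/2)*(v - sqrt(2)/2)*(v + sqrt(2)/2)^2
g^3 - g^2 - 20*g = g*(g - 5)*(g + 4)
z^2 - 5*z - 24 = (z - 8)*(z + 3)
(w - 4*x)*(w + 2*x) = w^2 - 2*w*x - 8*x^2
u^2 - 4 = (u - 2)*(u + 2)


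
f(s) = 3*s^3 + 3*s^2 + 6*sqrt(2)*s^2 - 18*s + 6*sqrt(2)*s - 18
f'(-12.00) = 1010.84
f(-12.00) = -3433.94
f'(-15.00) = 1670.93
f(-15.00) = -7416.09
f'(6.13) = 469.49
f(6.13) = 1046.30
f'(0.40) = 1.11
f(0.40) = -19.78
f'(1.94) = 68.92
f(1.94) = 28.67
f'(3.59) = 188.94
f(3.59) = 234.67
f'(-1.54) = -23.54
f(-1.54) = 12.93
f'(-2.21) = -16.32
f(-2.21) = 26.74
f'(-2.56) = -9.34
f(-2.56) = 31.30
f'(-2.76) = -4.36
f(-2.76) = 32.68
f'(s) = 9*s^2 + 6*s + 12*sqrt(2)*s - 18 + 6*sqrt(2)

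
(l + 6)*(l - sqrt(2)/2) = l^2 - sqrt(2)*l/2 + 6*l - 3*sqrt(2)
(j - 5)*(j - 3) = j^2 - 8*j + 15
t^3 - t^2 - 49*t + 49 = (t - 7)*(t - 1)*(t + 7)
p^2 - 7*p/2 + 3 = (p - 2)*(p - 3/2)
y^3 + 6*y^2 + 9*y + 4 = (y + 1)^2*(y + 4)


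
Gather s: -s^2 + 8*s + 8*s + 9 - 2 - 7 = -s^2 + 16*s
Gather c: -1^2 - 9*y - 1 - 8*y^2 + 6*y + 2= -8*y^2 - 3*y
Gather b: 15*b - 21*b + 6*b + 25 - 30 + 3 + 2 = 0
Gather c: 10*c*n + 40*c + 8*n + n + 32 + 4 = c*(10*n + 40) + 9*n + 36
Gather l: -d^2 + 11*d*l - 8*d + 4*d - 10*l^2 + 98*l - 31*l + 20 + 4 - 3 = -d^2 - 4*d - 10*l^2 + l*(11*d + 67) + 21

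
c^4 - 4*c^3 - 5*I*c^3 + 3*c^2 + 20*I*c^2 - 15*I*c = c*(c - 3)*(c - 1)*(c - 5*I)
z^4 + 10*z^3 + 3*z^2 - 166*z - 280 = (z - 4)*(z + 2)*(z + 5)*(z + 7)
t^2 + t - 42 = (t - 6)*(t + 7)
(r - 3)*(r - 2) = r^2 - 5*r + 6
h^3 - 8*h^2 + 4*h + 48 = (h - 6)*(h - 4)*(h + 2)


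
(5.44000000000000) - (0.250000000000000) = 5.19000000000000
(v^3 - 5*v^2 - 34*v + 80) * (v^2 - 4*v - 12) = v^5 - 9*v^4 - 26*v^3 + 276*v^2 + 88*v - 960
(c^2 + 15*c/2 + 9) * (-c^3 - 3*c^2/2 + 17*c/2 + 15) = -c^5 - 9*c^4 - 47*c^3/4 + 261*c^2/4 + 189*c + 135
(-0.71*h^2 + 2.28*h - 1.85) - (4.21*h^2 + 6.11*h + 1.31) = -4.92*h^2 - 3.83*h - 3.16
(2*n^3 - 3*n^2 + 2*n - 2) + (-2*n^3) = -3*n^2 + 2*n - 2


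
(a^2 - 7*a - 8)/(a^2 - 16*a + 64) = (a + 1)/(a - 8)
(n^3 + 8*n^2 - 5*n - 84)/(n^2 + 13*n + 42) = (n^2 + n - 12)/(n + 6)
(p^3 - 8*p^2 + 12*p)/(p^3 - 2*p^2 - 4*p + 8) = p*(p - 6)/(p^2 - 4)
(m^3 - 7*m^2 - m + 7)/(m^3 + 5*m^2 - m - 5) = (m - 7)/(m + 5)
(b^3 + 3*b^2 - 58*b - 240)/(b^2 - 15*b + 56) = (b^2 + 11*b + 30)/(b - 7)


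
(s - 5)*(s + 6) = s^2 + s - 30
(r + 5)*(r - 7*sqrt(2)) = r^2 - 7*sqrt(2)*r + 5*r - 35*sqrt(2)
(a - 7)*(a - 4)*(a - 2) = a^3 - 13*a^2 + 50*a - 56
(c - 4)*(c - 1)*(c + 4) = c^3 - c^2 - 16*c + 16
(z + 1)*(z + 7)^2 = z^3 + 15*z^2 + 63*z + 49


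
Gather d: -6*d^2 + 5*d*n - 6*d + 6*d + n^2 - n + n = -6*d^2 + 5*d*n + n^2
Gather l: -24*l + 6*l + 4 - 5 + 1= -18*l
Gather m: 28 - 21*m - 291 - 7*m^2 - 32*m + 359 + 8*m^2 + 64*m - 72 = m^2 + 11*m + 24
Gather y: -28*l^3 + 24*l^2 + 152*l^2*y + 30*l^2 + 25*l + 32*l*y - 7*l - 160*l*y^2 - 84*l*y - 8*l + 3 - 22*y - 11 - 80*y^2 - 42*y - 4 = -28*l^3 + 54*l^2 + 10*l + y^2*(-160*l - 80) + y*(152*l^2 - 52*l - 64) - 12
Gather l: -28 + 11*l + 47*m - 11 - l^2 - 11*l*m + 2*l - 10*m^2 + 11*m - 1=-l^2 + l*(13 - 11*m) - 10*m^2 + 58*m - 40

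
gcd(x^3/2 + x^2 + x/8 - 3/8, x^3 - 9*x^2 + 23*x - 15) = 1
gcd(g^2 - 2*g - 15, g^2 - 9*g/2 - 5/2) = g - 5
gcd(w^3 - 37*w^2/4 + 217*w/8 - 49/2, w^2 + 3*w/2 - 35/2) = w - 7/2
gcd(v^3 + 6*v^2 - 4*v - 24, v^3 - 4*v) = v^2 - 4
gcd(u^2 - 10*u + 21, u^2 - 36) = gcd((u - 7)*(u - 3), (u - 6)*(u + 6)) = 1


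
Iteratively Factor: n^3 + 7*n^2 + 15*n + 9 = (n + 3)*(n^2 + 4*n + 3) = (n + 1)*(n + 3)*(n + 3)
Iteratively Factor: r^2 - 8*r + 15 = (r - 3)*(r - 5)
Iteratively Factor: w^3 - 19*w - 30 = (w + 3)*(w^2 - 3*w - 10) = (w - 5)*(w + 3)*(w + 2)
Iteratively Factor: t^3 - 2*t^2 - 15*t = (t + 3)*(t^2 - 5*t) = t*(t + 3)*(t - 5)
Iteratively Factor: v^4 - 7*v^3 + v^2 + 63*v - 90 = (v - 2)*(v^3 - 5*v^2 - 9*v + 45) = (v - 5)*(v - 2)*(v^2 - 9) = (v - 5)*(v - 2)*(v + 3)*(v - 3)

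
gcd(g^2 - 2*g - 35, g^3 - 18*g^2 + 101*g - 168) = g - 7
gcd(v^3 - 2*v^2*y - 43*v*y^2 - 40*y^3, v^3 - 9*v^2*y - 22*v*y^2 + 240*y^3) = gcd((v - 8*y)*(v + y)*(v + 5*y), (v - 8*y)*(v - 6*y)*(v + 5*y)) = -v^2 + 3*v*y + 40*y^2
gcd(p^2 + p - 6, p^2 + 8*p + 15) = p + 3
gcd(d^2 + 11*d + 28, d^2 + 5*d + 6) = 1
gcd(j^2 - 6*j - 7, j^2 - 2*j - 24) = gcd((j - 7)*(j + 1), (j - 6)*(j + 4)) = 1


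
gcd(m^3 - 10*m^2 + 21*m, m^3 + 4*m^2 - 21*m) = m^2 - 3*m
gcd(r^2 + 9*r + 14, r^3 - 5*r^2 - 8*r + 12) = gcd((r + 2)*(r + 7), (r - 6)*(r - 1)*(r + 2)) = r + 2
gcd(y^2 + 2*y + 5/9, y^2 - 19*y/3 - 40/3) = y + 5/3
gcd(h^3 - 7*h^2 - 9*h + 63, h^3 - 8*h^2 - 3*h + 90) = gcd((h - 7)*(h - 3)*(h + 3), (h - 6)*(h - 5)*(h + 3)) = h + 3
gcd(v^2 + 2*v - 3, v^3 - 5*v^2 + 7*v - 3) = v - 1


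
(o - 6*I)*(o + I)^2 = o^3 - 4*I*o^2 + 11*o + 6*I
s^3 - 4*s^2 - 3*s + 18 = (s - 3)^2*(s + 2)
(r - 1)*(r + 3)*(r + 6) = r^3 + 8*r^2 + 9*r - 18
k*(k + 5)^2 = k^3 + 10*k^2 + 25*k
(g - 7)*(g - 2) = g^2 - 9*g + 14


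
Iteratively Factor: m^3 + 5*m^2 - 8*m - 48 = (m + 4)*(m^2 + m - 12) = (m - 3)*(m + 4)*(m + 4)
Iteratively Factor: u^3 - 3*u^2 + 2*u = (u)*(u^2 - 3*u + 2) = u*(u - 1)*(u - 2)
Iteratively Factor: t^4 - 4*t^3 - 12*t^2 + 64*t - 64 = (t - 4)*(t^3 - 12*t + 16) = (t - 4)*(t - 2)*(t^2 + 2*t - 8) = (t - 4)*(t - 2)^2*(t + 4)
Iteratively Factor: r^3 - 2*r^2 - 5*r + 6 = (r - 1)*(r^2 - r - 6) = (r - 3)*(r - 1)*(r + 2)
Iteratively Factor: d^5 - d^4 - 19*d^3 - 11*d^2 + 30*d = (d - 5)*(d^4 + 4*d^3 + d^2 - 6*d) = (d - 5)*(d - 1)*(d^3 + 5*d^2 + 6*d) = (d - 5)*(d - 1)*(d + 3)*(d^2 + 2*d) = (d - 5)*(d - 1)*(d + 2)*(d + 3)*(d)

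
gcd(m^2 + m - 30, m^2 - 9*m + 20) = m - 5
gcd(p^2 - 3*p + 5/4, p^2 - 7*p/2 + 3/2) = p - 1/2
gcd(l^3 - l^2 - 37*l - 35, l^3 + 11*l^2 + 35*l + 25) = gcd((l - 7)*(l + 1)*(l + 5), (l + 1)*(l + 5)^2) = l^2 + 6*l + 5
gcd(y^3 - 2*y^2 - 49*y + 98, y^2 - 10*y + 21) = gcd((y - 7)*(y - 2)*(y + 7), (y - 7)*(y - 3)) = y - 7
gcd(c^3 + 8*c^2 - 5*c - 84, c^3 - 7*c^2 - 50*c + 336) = c + 7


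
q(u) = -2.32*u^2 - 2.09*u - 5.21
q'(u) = -4.64*u - 2.09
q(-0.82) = -5.06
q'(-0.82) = 1.71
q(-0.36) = -4.76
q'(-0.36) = -0.42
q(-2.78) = -17.33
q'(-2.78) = 10.81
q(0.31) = -6.08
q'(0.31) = -3.53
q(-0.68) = -4.86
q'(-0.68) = 1.07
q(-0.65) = -4.83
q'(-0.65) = 0.93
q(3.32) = -37.72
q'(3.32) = -17.49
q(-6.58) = -91.91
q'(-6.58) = 28.44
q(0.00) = -5.21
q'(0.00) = -2.09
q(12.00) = -364.37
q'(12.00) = -57.77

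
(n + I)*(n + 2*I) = n^2 + 3*I*n - 2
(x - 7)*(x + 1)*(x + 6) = x^3 - 43*x - 42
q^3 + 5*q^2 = q^2*(q + 5)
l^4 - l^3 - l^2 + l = l*(l - 1)^2*(l + 1)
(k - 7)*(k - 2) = k^2 - 9*k + 14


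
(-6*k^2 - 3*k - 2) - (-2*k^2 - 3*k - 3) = 1 - 4*k^2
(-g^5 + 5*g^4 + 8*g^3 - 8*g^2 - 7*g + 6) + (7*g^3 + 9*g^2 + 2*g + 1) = -g^5 + 5*g^4 + 15*g^3 + g^2 - 5*g + 7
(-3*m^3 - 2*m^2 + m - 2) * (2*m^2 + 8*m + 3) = -6*m^5 - 28*m^4 - 23*m^3 - 2*m^2 - 13*m - 6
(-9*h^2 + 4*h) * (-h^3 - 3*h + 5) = 9*h^5 - 4*h^4 + 27*h^3 - 57*h^2 + 20*h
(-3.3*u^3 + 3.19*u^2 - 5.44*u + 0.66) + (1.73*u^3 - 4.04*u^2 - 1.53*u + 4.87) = -1.57*u^3 - 0.85*u^2 - 6.97*u + 5.53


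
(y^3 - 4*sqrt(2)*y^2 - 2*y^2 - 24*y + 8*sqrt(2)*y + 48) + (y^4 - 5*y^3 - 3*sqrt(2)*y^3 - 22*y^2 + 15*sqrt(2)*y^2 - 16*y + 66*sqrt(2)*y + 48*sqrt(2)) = y^4 - 3*sqrt(2)*y^3 - 4*y^3 - 24*y^2 + 11*sqrt(2)*y^2 - 40*y + 74*sqrt(2)*y + 48 + 48*sqrt(2)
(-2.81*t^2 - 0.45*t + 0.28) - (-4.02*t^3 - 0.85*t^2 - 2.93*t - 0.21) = 4.02*t^3 - 1.96*t^2 + 2.48*t + 0.49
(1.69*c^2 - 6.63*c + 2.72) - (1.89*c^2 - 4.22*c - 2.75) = -0.2*c^2 - 2.41*c + 5.47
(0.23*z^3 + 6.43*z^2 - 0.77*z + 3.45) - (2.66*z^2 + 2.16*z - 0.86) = 0.23*z^3 + 3.77*z^2 - 2.93*z + 4.31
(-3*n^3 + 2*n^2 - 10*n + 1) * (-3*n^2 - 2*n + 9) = 9*n^5 - n^3 + 35*n^2 - 92*n + 9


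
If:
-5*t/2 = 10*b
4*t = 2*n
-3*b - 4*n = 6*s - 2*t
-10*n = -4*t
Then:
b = 0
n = 0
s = 0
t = 0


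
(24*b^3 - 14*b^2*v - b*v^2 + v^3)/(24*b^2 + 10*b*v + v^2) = (6*b^2 - 5*b*v + v^2)/(6*b + v)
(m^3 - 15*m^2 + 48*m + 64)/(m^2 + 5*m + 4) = (m^2 - 16*m + 64)/(m + 4)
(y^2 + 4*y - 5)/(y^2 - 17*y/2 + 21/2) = 2*(y^2 + 4*y - 5)/(2*y^2 - 17*y + 21)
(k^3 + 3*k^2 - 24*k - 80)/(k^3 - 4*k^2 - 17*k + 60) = (k + 4)/(k - 3)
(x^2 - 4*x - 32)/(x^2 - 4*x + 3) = (x^2 - 4*x - 32)/(x^2 - 4*x + 3)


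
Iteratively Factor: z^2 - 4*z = (z)*(z - 4)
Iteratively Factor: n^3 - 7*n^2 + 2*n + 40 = (n + 2)*(n^2 - 9*n + 20) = (n - 5)*(n + 2)*(n - 4)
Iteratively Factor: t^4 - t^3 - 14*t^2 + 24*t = (t - 2)*(t^3 + t^2 - 12*t) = (t - 3)*(t - 2)*(t^2 + 4*t) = t*(t - 3)*(t - 2)*(t + 4)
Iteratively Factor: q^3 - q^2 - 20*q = (q - 5)*(q^2 + 4*q) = (q - 5)*(q + 4)*(q)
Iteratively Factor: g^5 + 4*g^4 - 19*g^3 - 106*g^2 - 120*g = (g)*(g^4 + 4*g^3 - 19*g^2 - 106*g - 120) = g*(g + 3)*(g^3 + g^2 - 22*g - 40) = g*(g + 3)*(g + 4)*(g^2 - 3*g - 10) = g*(g + 2)*(g + 3)*(g + 4)*(g - 5)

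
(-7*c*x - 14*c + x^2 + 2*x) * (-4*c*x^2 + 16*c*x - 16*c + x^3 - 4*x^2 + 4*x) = 28*c^2*x^3 - 56*c^2*x^2 - 112*c^2*x + 224*c^2 - 11*c*x^4 + 22*c*x^3 + 44*c*x^2 - 88*c*x + x^5 - 2*x^4 - 4*x^3 + 8*x^2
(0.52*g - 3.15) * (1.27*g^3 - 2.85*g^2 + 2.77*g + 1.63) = 0.6604*g^4 - 5.4825*g^3 + 10.4179*g^2 - 7.8779*g - 5.1345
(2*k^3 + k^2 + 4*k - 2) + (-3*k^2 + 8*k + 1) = 2*k^3 - 2*k^2 + 12*k - 1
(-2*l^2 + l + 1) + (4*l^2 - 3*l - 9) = 2*l^2 - 2*l - 8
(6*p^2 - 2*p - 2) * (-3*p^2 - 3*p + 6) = -18*p^4 - 12*p^3 + 48*p^2 - 6*p - 12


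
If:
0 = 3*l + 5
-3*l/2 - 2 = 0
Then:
No Solution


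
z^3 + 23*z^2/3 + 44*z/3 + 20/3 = (z + 2/3)*(z + 2)*(z + 5)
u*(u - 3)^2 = u^3 - 6*u^2 + 9*u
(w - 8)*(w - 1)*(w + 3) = w^3 - 6*w^2 - 19*w + 24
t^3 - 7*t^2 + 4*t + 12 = (t - 6)*(t - 2)*(t + 1)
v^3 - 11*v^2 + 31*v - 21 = (v - 7)*(v - 3)*(v - 1)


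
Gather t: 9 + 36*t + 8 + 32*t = 68*t + 17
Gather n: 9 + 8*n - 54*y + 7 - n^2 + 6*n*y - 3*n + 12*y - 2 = -n^2 + n*(6*y + 5) - 42*y + 14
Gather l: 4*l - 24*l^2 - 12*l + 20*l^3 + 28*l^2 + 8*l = 20*l^3 + 4*l^2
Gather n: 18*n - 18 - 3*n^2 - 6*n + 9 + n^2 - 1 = -2*n^2 + 12*n - 10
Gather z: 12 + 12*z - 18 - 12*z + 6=0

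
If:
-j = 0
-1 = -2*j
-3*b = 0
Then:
No Solution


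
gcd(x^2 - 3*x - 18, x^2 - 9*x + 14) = 1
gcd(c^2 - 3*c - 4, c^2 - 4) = 1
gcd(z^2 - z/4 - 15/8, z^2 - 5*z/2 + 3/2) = z - 3/2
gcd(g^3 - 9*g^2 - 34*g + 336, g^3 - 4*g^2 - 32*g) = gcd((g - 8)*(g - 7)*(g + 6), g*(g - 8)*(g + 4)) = g - 8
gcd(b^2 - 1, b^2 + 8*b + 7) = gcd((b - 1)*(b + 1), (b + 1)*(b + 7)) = b + 1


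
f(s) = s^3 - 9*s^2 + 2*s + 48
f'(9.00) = 83.00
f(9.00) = 66.00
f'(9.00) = 83.00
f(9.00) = 66.00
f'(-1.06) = 24.45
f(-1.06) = 34.58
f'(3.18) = -24.90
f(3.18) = -4.49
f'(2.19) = -23.03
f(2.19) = 19.72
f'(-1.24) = 28.93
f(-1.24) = 29.77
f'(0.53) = -6.70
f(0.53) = 46.68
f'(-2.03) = 50.90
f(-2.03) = -1.51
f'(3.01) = -25.00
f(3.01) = -0.25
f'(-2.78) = 75.23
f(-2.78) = -48.60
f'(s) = 3*s^2 - 18*s + 2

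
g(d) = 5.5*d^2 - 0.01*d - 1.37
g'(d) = 11.0*d - 0.01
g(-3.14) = 52.89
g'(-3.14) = -34.55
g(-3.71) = 74.37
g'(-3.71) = -40.82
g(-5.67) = 175.51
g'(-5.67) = -62.38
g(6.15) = 206.59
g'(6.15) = 67.64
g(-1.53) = 11.52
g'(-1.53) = -16.84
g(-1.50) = 11.02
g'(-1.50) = -16.51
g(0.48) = -0.11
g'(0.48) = 5.27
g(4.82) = 126.36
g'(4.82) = 53.01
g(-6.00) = 196.69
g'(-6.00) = -66.01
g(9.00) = 444.04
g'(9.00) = 98.99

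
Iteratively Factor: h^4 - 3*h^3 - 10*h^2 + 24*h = (h - 2)*(h^3 - h^2 - 12*h) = h*(h - 2)*(h^2 - h - 12) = h*(h - 4)*(h - 2)*(h + 3)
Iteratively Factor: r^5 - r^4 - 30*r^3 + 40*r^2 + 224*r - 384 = (r - 2)*(r^4 + r^3 - 28*r^2 - 16*r + 192) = (r - 2)*(r + 4)*(r^3 - 3*r^2 - 16*r + 48) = (r - 2)*(r + 4)^2*(r^2 - 7*r + 12) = (r - 3)*(r - 2)*(r + 4)^2*(r - 4)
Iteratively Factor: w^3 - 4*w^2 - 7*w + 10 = (w - 5)*(w^2 + w - 2) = (w - 5)*(w + 2)*(w - 1)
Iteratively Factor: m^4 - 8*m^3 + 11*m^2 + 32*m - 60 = (m + 2)*(m^3 - 10*m^2 + 31*m - 30) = (m - 5)*(m + 2)*(m^2 - 5*m + 6) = (m - 5)*(m - 3)*(m + 2)*(m - 2)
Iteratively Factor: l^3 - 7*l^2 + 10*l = (l - 2)*(l^2 - 5*l) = l*(l - 2)*(l - 5)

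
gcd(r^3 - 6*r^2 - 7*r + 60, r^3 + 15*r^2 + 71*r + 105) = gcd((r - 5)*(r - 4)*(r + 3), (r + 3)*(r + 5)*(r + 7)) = r + 3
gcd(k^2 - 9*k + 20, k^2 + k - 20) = k - 4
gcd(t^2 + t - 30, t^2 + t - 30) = t^2 + t - 30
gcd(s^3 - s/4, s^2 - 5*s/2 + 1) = s - 1/2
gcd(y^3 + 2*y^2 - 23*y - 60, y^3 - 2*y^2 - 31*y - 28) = y + 4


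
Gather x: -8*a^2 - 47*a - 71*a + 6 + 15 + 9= -8*a^2 - 118*a + 30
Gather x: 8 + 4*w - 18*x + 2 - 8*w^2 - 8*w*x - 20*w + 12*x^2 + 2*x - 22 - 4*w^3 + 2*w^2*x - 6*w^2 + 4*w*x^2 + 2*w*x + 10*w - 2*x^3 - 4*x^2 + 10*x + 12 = -4*w^3 - 14*w^2 - 6*w - 2*x^3 + x^2*(4*w + 8) + x*(2*w^2 - 6*w - 6)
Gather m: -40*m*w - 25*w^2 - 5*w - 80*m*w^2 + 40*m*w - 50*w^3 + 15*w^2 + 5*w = -80*m*w^2 - 50*w^3 - 10*w^2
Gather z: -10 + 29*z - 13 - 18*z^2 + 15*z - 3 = -18*z^2 + 44*z - 26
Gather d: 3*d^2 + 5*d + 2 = 3*d^2 + 5*d + 2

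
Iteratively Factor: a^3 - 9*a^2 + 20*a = (a - 5)*(a^2 - 4*a) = (a - 5)*(a - 4)*(a)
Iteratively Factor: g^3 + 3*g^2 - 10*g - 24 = (g + 4)*(g^2 - g - 6) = (g + 2)*(g + 4)*(g - 3)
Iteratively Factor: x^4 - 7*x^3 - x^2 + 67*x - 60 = (x - 1)*(x^3 - 6*x^2 - 7*x + 60) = (x - 1)*(x + 3)*(x^2 - 9*x + 20) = (x - 5)*(x - 1)*(x + 3)*(x - 4)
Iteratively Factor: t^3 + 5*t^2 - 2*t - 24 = (t - 2)*(t^2 + 7*t + 12) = (t - 2)*(t + 3)*(t + 4)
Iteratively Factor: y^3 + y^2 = (y)*(y^2 + y) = y^2*(y + 1)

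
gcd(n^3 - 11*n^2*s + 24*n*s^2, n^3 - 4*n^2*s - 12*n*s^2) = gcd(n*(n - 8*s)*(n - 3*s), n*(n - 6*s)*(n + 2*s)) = n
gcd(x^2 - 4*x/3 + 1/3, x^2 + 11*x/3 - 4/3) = x - 1/3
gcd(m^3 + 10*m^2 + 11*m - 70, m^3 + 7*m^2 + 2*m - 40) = m^2 + 3*m - 10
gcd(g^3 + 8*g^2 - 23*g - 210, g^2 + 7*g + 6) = g + 6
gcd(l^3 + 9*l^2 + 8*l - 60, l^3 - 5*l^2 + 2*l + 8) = l - 2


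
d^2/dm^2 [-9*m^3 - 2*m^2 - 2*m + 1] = -54*m - 4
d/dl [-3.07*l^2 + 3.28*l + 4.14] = 3.28 - 6.14*l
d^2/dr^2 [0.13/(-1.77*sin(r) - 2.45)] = (0.407277*sin(r)^2 - 0.563745*sin(r) - 0.814554)/(1.77*sin(r) + 2.45)^3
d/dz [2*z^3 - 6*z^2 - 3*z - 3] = 6*z^2 - 12*z - 3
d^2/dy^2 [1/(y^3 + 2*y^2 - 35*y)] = 2*(-y*(3*y + 2)*(y^2 + 2*y - 35) + (3*y^2 + 4*y - 35)^2)/(y^3*(y^2 + 2*y - 35)^3)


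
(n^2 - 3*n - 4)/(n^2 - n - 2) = (n - 4)/(n - 2)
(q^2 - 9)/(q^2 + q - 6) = (q - 3)/(q - 2)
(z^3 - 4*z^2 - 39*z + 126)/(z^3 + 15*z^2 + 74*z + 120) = (z^2 - 10*z + 21)/(z^2 + 9*z + 20)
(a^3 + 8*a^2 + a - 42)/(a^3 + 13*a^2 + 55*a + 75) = (a^2 + 5*a - 14)/(a^2 + 10*a + 25)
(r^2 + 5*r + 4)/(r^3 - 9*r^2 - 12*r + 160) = (r + 1)/(r^2 - 13*r + 40)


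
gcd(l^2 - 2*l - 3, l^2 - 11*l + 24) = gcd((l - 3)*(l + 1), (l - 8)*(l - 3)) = l - 3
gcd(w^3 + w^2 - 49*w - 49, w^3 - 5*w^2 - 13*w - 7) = w^2 - 6*w - 7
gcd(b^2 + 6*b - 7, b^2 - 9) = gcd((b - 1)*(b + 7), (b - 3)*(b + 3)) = 1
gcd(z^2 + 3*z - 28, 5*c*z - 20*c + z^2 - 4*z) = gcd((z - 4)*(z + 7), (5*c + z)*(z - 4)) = z - 4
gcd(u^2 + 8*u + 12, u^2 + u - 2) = u + 2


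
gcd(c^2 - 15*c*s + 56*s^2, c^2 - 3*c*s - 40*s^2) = -c + 8*s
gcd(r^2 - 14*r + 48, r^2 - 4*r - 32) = r - 8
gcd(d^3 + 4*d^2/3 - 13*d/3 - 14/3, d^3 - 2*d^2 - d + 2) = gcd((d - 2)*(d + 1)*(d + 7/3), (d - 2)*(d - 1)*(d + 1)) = d^2 - d - 2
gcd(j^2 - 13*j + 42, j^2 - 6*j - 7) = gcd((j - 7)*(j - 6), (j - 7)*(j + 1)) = j - 7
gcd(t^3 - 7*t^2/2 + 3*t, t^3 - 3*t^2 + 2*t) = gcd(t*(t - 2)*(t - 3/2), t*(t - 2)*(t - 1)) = t^2 - 2*t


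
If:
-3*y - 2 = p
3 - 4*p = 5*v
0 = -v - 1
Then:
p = 2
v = -1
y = -4/3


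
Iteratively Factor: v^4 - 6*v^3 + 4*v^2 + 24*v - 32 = (v - 4)*(v^3 - 2*v^2 - 4*v + 8) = (v - 4)*(v - 2)*(v^2 - 4) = (v - 4)*(v - 2)^2*(v + 2)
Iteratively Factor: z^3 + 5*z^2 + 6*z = (z + 2)*(z^2 + 3*z) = z*(z + 2)*(z + 3)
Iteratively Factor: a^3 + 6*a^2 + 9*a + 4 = (a + 1)*(a^2 + 5*a + 4) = (a + 1)*(a + 4)*(a + 1)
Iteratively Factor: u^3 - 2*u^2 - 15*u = (u - 5)*(u^2 + 3*u) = u*(u - 5)*(u + 3)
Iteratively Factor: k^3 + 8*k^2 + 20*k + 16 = (k + 4)*(k^2 + 4*k + 4) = (k + 2)*(k + 4)*(k + 2)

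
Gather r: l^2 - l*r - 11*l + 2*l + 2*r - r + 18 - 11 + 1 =l^2 - 9*l + r*(1 - l) + 8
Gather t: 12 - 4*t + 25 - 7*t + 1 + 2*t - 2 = 36 - 9*t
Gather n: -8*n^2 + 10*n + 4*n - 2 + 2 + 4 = -8*n^2 + 14*n + 4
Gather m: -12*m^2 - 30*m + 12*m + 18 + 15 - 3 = -12*m^2 - 18*m + 30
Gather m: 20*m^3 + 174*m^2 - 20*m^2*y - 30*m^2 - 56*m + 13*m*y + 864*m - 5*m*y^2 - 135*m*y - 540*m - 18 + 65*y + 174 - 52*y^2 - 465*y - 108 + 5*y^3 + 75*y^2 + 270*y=20*m^3 + m^2*(144 - 20*y) + m*(-5*y^2 - 122*y + 268) + 5*y^3 + 23*y^2 - 130*y + 48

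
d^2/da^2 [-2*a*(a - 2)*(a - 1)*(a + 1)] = -24*a^2 + 24*a + 4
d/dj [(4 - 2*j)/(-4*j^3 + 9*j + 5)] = 2*(4*j^3 - 9*j - 3*(j - 2)*(4*j^2 - 3) - 5)/(-4*j^3 + 9*j + 5)^2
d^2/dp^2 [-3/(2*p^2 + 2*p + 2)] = 3*(p^2 + p - (2*p + 1)^2 + 1)/(p^2 + p + 1)^3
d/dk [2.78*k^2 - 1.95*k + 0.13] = 5.56*k - 1.95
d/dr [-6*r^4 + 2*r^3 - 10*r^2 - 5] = 2*r*(-12*r^2 + 3*r - 10)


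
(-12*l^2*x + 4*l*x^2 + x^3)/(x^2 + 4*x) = (-12*l^2 + 4*l*x + x^2)/(x + 4)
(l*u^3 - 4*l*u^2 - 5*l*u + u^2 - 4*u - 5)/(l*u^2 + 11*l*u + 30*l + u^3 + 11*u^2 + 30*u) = (l*u^3 - 4*l*u^2 - 5*l*u + u^2 - 4*u - 5)/(l*u^2 + 11*l*u + 30*l + u^3 + 11*u^2 + 30*u)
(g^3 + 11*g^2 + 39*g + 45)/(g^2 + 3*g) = g + 8 + 15/g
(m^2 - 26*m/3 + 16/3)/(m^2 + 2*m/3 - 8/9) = 3*(m - 8)/(3*m + 4)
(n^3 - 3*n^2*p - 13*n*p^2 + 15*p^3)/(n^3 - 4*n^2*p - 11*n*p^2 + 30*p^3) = (-n + p)/(-n + 2*p)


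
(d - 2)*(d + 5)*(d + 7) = d^3 + 10*d^2 + 11*d - 70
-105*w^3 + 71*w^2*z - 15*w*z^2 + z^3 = (-7*w + z)*(-5*w + z)*(-3*w + z)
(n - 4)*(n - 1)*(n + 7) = n^3 + 2*n^2 - 31*n + 28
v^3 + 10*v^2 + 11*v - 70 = (v - 2)*(v + 5)*(v + 7)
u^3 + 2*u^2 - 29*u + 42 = (u - 3)*(u - 2)*(u + 7)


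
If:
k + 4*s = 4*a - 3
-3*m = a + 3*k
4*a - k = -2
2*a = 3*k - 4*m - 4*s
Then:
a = -57/82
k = -32/41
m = 83/82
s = -5/4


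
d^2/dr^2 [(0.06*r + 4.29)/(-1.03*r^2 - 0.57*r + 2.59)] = (-(0.06*r + 4.29)*(2.06*r + 0.57)*(4.12*r + 1.14) + (0.3708*r + 8.9058)*(1.03*r^2 + 0.57*r - 2.59))/(1.03*r^2 + 0.57*r - 2.59)^3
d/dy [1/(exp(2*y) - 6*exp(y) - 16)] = 2*(3 - exp(y))*exp(y)/(-exp(2*y) + 6*exp(y) + 16)^2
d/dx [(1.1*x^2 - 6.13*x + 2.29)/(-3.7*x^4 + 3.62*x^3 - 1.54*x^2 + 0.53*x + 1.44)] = (8.14*x^5 - 72.025*x^4 + 78.2732*x^3 - 33.7266*x^2 + 10.2212*x - 10.0409)/(13.69*x^8 - 26.788*x^7 + 24.5004*x^6 - 15.0716*x^5 - 4.4472*x^4 + 8.7932*x^3 - 4.1543*x^2 + 1.5264*x + 2.0736)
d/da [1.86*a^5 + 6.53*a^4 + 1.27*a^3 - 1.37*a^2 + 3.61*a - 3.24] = 9.3*a^4 + 26.12*a^3 + 3.81*a^2 - 2.74*a + 3.61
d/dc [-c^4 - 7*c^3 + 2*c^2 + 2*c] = -4*c^3 - 21*c^2 + 4*c + 2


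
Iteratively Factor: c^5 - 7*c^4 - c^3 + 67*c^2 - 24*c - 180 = (c - 3)*(c^4 - 4*c^3 - 13*c^2 + 28*c + 60) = (c - 3)*(c + 2)*(c^3 - 6*c^2 - c + 30) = (c - 5)*(c - 3)*(c + 2)*(c^2 - c - 6) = (c - 5)*(c - 3)^2*(c + 2)*(c + 2)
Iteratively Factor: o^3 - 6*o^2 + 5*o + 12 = (o - 3)*(o^2 - 3*o - 4) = (o - 4)*(o - 3)*(o + 1)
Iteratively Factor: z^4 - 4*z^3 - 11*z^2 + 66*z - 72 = (z + 4)*(z^3 - 8*z^2 + 21*z - 18) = (z - 3)*(z + 4)*(z^2 - 5*z + 6) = (z - 3)^2*(z + 4)*(z - 2)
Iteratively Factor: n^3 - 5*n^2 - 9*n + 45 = (n - 5)*(n^2 - 9) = (n - 5)*(n - 3)*(n + 3)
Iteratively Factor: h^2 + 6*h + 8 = (h + 2)*(h + 4)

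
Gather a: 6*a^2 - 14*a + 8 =6*a^2 - 14*a + 8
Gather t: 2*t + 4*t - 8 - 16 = 6*t - 24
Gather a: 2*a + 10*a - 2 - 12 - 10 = 12*a - 24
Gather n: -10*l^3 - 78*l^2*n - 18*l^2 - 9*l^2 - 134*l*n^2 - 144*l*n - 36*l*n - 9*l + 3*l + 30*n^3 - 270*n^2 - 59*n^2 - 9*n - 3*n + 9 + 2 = -10*l^3 - 27*l^2 - 6*l + 30*n^3 + n^2*(-134*l - 329) + n*(-78*l^2 - 180*l - 12) + 11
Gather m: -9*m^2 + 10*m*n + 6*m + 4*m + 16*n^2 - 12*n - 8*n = -9*m^2 + m*(10*n + 10) + 16*n^2 - 20*n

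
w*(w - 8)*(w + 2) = w^3 - 6*w^2 - 16*w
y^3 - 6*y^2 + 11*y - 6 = (y - 3)*(y - 2)*(y - 1)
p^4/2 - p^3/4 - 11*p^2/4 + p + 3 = (p/2 + 1/2)*(p - 2)*(p - 3/2)*(p + 2)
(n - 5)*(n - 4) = n^2 - 9*n + 20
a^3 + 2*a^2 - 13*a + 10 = (a - 2)*(a - 1)*(a + 5)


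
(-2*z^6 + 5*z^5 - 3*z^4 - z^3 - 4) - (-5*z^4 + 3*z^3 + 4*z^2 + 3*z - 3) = -2*z^6 + 5*z^5 + 2*z^4 - 4*z^3 - 4*z^2 - 3*z - 1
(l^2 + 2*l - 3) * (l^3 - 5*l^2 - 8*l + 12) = l^5 - 3*l^4 - 21*l^3 + 11*l^2 + 48*l - 36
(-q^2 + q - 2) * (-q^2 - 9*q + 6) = q^4 + 8*q^3 - 13*q^2 + 24*q - 12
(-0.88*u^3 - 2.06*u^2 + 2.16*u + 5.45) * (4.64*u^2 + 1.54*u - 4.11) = -4.0832*u^5 - 10.9136*u^4 + 10.4668*u^3 + 37.081*u^2 - 0.4846*u - 22.3995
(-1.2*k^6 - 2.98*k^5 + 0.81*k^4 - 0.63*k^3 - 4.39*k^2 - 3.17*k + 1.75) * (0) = 0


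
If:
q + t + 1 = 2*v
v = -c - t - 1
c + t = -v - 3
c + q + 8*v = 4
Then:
No Solution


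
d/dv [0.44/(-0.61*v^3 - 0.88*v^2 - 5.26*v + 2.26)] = (0.8052*v^2 + 0.7744*v + 2.3144)/(0.61*v^3 + 0.88*v^2 + 5.26*v - 2.26)^2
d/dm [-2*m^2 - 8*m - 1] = -4*m - 8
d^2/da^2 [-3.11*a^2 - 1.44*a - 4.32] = -6.22000000000000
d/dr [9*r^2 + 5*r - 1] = 18*r + 5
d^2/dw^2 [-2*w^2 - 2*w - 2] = -4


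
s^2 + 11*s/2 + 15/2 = (s + 5/2)*(s + 3)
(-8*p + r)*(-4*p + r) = 32*p^2 - 12*p*r + r^2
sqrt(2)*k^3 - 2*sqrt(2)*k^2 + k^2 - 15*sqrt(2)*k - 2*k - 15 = (k - 5)*(k + 3)*(sqrt(2)*k + 1)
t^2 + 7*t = t*(t + 7)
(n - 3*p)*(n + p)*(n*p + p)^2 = n^4*p^2 - 2*n^3*p^3 + 2*n^3*p^2 - 3*n^2*p^4 - 4*n^2*p^3 + n^2*p^2 - 6*n*p^4 - 2*n*p^3 - 3*p^4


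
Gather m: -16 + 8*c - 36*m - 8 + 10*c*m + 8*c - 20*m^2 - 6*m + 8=16*c - 20*m^2 + m*(10*c - 42) - 16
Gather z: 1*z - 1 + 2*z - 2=3*z - 3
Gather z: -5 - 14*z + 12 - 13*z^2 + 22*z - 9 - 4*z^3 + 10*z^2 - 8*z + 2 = -4*z^3 - 3*z^2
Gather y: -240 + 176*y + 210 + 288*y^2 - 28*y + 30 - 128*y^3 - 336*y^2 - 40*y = -128*y^3 - 48*y^2 + 108*y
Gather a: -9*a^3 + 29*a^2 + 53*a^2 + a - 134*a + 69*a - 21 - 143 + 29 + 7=-9*a^3 + 82*a^2 - 64*a - 128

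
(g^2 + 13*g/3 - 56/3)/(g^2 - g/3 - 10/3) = (-3*g^2 - 13*g + 56)/(-3*g^2 + g + 10)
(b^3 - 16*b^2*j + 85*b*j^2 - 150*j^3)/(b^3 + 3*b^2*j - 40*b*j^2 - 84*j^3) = (b^2 - 10*b*j + 25*j^2)/(b^2 + 9*b*j + 14*j^2)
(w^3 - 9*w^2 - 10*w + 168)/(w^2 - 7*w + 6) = (w^2 - 3*w - 28)/(w - 1)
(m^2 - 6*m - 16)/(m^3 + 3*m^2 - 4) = (m - 8)/(m^2 + m - 2)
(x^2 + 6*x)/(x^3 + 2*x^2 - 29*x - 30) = x/(x^2 - 4*x - 5)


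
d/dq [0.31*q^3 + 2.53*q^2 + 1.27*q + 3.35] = 0.93*q^2 + 5.06*q + 1.27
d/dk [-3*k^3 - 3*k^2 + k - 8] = -9*k^2 - 6*k + 1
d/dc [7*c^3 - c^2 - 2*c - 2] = 21*c^2 - 2*c - 2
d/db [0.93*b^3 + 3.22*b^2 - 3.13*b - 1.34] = 2.79*b^2 + 6.44*b - 3.13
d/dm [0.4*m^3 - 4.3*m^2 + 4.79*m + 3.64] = 1.2*m^2 - 8.6*m + 4.79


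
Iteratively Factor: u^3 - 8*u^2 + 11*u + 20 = (u - 4)*(u^2 - 4*u - 5) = (u - 5)*(u - 4)*(u + 1)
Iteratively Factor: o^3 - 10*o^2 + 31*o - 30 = (o - 5)*(o^2 - 5*o + 6) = (o - 5)*(o - 3)*(o - 2)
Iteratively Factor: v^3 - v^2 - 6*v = (v + 2)*(v^2 - 3*v) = (v - 3)*(v + 2)*(v)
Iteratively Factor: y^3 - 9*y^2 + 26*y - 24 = (y - 3)*(y^2 - 6*y + 8) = (y - 3)*(y - 2)*(y - 4)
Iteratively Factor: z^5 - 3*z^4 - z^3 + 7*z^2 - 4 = (z + 1)*(z^4 - 4*z^3 + 3*z^2 + 4*z - 4) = (z + 1)^2*(z^3 - 5*z^2 + 8*z - 4) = (z - 1)*(z + 1)^2*(z^2 - 4*z + 4) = (z - 2)*(z - 1)*(z + 1)^2*(z - 2)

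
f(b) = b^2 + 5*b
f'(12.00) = 29.00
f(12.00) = 204.00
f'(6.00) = 17.00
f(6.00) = 66.00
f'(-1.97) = 1.06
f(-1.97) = -5.97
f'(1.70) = 8.40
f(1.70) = 11.39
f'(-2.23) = 0.54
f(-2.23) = -6.18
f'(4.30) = 13.60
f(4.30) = 39.99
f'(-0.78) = 3.44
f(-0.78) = -3.29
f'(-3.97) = -2.94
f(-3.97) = -4.09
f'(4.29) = 13.58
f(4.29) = 39.85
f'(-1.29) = 2.42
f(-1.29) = -4.79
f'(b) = 2*b + 5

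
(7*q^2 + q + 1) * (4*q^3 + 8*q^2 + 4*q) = 28*q^5 + 60*q^4 + 40*q^3 + 12*q^2 + 4*q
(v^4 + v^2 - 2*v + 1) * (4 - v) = -v^5 + 4*v^4 - v^3 + 6*v^2 - 9*v + 4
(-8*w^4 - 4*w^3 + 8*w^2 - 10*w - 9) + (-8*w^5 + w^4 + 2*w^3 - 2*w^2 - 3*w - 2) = -8*w^5 - 7*w^4 - 2*w^3 + 6*w^2 - 13*w - 11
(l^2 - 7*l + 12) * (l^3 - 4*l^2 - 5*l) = l^5 - 11*l^4 + 35*l^3 - 13*l^2 - 60*l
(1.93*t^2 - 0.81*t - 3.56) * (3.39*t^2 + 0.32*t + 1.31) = 6.5427*t^4 - 2.1283*t^3 - 9.7993*t^2 - 2.2003*t - 4.6636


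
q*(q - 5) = q^2 - 5*q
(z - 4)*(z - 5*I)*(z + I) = z^3 - 4*z^2 - 4*I*z^2 + 5*z + 16*I*z - 20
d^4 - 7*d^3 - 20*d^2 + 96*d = d*(d - 8)*(d - 3)*(d + 4)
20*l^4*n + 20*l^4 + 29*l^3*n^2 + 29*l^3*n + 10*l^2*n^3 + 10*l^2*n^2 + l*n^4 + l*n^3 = (l + n)*(4*l + n)*(5*l + n)*(l*n + l)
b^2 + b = b*(b + 1)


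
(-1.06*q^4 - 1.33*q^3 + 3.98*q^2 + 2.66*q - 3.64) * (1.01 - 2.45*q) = 2.597*q^5 + 2.1879*q^4 - 11.0943*q^3 - 2.4972*q^2 + 11.6046*q - 3.6764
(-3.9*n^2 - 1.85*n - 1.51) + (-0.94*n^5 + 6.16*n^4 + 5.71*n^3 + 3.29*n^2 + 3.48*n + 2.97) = -0.94*n^5 + 6.16*n^4 + 5.71*n^3 - 0.61*n^2 + 1.63*n + 1.46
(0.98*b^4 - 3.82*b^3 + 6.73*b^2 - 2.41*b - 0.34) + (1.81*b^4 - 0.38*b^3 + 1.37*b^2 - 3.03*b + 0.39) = 2.79*b^4 - 4.2*b^3 + 8.1*b^2 - 5.44*b + 0.05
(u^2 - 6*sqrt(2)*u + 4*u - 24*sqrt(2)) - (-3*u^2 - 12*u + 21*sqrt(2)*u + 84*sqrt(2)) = 4*u^2 - 27*sqrt(2)*u + 16*u - 108*sqrt(2)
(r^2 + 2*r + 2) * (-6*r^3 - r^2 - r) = -6*r^5 - 13*r^4 - 15*r^3 - 4*r^2 - 2*r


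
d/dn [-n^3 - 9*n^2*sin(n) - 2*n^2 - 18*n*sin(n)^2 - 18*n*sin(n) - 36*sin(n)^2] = -9*n^2*cos(n) - 3*n^2 - 18*n*sin(2*n) - 18*sqrt(2)*n*sin(n + pi/4) - 4*n - 18*sin(n) - 36*sin(2*n) + 9*cos(2*n) - 9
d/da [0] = 0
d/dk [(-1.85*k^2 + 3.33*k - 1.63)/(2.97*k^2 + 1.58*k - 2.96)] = (-12.8131*k^2 + 20.6342*k - 7.2814)/(8.8209*k^4 + 9.3852*k^3 - 15.086*k^2 - 9.3536*k + 8.7616)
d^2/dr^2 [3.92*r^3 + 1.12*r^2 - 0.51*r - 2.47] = 23.52*r + 2.24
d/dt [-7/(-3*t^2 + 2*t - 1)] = 14*(1 - 3*t)/(3*t^2 - 2*t + 1)^2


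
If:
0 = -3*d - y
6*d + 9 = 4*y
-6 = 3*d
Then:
No Solution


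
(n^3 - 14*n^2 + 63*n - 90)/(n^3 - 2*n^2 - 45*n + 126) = (n - 5)/(n + 7)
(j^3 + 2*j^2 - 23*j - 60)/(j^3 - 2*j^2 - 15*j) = (j + 4)/j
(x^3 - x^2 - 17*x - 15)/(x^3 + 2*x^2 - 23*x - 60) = (x + 1)/(x + 4)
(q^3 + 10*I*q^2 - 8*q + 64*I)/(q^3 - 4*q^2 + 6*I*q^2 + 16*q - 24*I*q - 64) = (q + 4*I)/(q - 4)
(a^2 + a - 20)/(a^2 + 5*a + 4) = (a^2 + a - 20)/(a^2 + 5*a + 4)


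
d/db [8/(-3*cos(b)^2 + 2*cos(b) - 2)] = 16*(1 - 3*cos(b))*sin(b)/(3*cos(b)^2 - 2*cos(b) + 2)^2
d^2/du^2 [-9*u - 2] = 0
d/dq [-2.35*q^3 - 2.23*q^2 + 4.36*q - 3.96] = -7.05*q^2 - 4.46*q + 4.36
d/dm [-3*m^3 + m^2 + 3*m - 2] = -9*m^2 + 2*m + 3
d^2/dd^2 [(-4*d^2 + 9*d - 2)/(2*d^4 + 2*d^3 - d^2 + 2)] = 2*(-48*d^8 + 168*d^7 + 184*d^6 - 66*d^5 + 126*d^4 - 207*d^3 - 198*d^2 + 78*d - 20)/(8*d^12 + 24*d^11 + 12*d^10 - 16*d^9 + 18*d^8 + 54*d^7 - d^6 - 24*d^5 + 30*d^4 + 24*d^3 - 12*d^2 + 8)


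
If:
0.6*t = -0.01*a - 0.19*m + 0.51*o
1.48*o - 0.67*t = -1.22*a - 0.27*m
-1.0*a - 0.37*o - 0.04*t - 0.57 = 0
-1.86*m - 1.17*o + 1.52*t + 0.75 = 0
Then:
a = -1.06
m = 0.40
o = 1.22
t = 0.93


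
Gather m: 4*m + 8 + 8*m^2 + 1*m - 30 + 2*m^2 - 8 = 10*m^2 + 5*m - 30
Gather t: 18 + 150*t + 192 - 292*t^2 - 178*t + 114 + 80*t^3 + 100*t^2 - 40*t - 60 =80*t^3 - 192*t^2 - 68*t + 264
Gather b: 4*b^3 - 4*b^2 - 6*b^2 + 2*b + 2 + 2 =4*b^3 - 10*b^2 + 2*b + 4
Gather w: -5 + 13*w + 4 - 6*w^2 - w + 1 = -6*w^2 + 12*w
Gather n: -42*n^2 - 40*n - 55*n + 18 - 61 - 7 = -42*n^2 - 95*n - 50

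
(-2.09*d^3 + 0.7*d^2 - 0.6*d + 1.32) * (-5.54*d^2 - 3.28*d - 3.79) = 11.5786*d^5 + 2.9772*d^4 + 8.9491*d^3 - 7.9978*d^2 - 2.0556*d - 5.0028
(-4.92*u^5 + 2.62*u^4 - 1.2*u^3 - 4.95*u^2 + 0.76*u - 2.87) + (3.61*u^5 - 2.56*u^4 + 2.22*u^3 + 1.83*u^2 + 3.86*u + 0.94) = -1.31*u^5 + 0.0600000000000001*u^4 + 1.02*u^3 - 3.12*u^2 + 4.62*u - 1.93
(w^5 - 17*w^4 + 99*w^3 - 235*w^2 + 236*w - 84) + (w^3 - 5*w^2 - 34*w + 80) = w^5 - 17*w^4 + 100*w^3 - 240*w^2 + 202*w - 4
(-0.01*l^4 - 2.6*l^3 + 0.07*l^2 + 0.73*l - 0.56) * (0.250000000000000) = -0.0025*l^4 - 0.65*l^3 + 0.0175*l^2 + 0.1825*l - 0.14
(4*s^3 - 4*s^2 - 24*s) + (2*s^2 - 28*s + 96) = 4*s^3 - 2*s^2 - 52*s + 96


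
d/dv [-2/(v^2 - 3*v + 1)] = 2*(2*v - 3)/(v^2 - 3*v + 1)^2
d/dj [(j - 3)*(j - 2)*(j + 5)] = 3*j^2 - 19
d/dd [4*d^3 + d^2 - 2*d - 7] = 12*d^2 + 2*d - 2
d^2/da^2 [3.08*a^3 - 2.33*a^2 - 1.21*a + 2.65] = 18.48*a - 4.66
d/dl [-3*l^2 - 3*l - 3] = -6*l - 3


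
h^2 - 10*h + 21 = (h - 7)*(h - 3)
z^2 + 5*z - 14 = (z - 2)*(z + 7)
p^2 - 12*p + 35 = (p - 7)*(p - 5)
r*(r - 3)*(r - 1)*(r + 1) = r^4 - 3*r^3 - r^2 + 3*r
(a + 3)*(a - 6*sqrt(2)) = a^2 - 6*sqrt(2)*a + 3*a - 18*sqrt(2)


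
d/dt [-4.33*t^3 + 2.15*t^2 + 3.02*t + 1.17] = -12.99*t^2 + 4.3*t + 3.02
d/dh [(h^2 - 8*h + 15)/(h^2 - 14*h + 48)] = 6*(-h^2 + 11*h - 29)/(h^4 - 28*h^3 + 292*h^2 - 1344*h + 2304)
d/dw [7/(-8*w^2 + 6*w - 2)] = 7*(8*w - 3)/(2*(4*w^2 - 3*w + 1)^2)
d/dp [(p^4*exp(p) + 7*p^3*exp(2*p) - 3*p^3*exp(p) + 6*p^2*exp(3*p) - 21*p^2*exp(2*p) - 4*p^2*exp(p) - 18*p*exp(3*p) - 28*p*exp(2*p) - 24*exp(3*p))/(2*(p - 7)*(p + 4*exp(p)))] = (p^6 + 14*p^5*exp(p) - 8*p^5 + 46*p^4*exp(2*p) - 121*p^4*exp(p) - 7*p^4 + 48*p^3*exp(3*p) - 404*p^3*exp(2*p) + 4*p^3*exp(p) + 70*p^3 - 456*p^2*exp(3*p) + 86*p^2*exp(2*p) + 803*p^2*exp(p) + 28*p^2 + 480*p*exp(3*p) + 2512*p*exp(2*p) + 224*p*exp(p) + 1944*exp(3*p) + 616*exp(2*p))*exp(p)/(2*(p^4 + 8*p^3*exp(p) - 14*p^3 + 16*p^2*exp(2*p) - 112*p^2*exp(p) + 49*p^2 - 224*p*exp(2*p) + 392*p*exp(p) + 784*exp(2*p)))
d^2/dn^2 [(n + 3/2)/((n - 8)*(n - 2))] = (2*n^3 + 9*n^2 - 186*n + 572)/(n^6 - 30*n^5 + 348*n^4 - 1960*n^3 + 5568*n^2 - 7680*n + 4096)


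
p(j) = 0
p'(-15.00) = 0.00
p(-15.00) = 0.00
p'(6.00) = 0.00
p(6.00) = 0.00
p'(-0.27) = 0.00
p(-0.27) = 0.00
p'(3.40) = 0.00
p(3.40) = 0.00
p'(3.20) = 0.00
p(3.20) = 0.00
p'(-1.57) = 0.00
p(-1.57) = 0.00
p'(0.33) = 0.00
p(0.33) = 0.00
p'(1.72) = 0.00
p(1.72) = 0.00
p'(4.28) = 0.00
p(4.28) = 0.00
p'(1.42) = 0.00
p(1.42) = 0.00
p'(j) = 0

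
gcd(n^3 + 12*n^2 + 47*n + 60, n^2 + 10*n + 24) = n + 4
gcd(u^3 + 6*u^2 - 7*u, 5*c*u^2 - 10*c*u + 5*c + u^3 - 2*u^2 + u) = u - 1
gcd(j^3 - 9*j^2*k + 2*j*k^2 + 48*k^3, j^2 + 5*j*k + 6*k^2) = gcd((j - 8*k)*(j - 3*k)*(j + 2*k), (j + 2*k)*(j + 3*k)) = j + 2*k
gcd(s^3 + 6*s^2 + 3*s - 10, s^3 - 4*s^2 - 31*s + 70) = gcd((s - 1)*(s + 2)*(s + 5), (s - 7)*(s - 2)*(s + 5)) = s + 5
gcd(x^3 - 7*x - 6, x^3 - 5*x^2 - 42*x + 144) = x - 3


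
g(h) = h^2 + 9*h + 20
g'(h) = 2*h + 9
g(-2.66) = 3.14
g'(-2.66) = 3.68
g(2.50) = 48.75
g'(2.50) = 14.00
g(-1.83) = 6.88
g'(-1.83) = 5.34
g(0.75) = 27.31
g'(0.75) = 10.50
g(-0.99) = 12.07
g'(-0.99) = 7.02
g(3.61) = 65.52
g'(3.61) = 16.22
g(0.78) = 27.63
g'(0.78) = 10.56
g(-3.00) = 2.00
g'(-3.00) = 3.00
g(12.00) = 272.00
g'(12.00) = 33.00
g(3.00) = 56.00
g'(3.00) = 15.00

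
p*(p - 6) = p^2 - 6*p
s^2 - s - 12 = (s - 4)*(s + 3)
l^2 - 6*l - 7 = (l - 7)*(l + 1)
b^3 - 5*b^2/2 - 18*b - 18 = (b - 6)*(b + 3/2)*(b + 2)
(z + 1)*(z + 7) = z^2 + 8*z + 7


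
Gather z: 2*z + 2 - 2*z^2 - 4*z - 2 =-2*z^2 - 2*z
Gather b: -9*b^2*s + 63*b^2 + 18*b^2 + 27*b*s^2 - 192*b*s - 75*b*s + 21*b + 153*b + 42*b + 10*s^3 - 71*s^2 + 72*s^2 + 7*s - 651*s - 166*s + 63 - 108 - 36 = b^2*(81 - 9*s) + b*(27*s^2 - 267*s + 216) + 10*s^3 + s^2 - 810*s - 81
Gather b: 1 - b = 1 - b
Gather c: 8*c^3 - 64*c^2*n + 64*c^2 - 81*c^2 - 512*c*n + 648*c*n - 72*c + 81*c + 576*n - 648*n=8*c^3 + c^2*(-64*n - 17) + c*(136*n + 9) - 72*n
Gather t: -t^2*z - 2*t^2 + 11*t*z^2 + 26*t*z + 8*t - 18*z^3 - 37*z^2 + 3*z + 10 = t^2*(-z - 2) + t*(11*z^2 + 26*z + 8) - 18*z^3 - 37*z^2 + 3*z + 10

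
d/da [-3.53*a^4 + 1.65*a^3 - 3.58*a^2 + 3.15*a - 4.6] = -14.12*a^3 + 4.95*a^2 - 7.16*a + 3.15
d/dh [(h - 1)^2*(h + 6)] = (h - 1)*(3*h + 11)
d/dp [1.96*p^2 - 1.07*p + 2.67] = 3.92*p - 1.07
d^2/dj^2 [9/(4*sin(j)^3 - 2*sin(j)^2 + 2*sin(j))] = 9*(-36*sin(j)^3 + 22*sin(j)^2 + 40*sin(j) - 29 + 17/sin(j) - 6/sin(j)^2 + 2/sin(j)^3)/(2*(2*sin(j)^2 - sin(j) + 1)^3)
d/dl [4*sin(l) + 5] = 4*cos(l)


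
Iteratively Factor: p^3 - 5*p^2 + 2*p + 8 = (p - 2)*(p^2 - 3*p - 4) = (p - 2)*(p + 1)*(p - 4)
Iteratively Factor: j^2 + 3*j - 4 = (j + 4)*(j - 1)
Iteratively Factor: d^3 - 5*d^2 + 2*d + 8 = (d - 4)*(d^2 - d - 2) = (d - 4)*(d + 1)*(d - 2)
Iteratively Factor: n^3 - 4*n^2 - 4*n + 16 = (n - 2)*(n^2 - 2*n - 8) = (n - 4)*(n - 2)*(n + 2)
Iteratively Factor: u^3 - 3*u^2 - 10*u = (u + 2)*(u^2 - 5*u) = (u - 5)*(u + 2)*(u)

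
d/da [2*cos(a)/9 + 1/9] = -2*sin(a)/9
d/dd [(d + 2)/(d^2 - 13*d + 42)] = (d^2 - 13*d - (d + 2)*(2*d - 13) + 42)/(d^2 - 13*d + 42)^2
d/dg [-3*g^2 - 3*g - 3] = -6*g - 3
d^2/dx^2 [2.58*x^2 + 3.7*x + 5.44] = 5.16000000000000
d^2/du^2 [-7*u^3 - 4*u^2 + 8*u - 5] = -42*u - 8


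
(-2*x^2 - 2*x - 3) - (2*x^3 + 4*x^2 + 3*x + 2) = -2*x^3 - 6*x^2 - 5*x - 5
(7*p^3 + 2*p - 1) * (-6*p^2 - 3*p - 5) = -42*p^5 - 21*p^4 - 47*p^3 - 7*p + 5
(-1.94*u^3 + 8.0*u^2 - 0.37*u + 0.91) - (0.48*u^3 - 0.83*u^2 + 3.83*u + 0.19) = -2.42*u^3 + 8.83*u^2 - 4.2*u + 0.72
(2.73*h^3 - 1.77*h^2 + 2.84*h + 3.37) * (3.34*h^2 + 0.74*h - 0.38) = 9.1182*h^5 - 3.8916*h^4 + 7.1384*h^3 + 14.03*h^2 + 1.4146*h - 1.2806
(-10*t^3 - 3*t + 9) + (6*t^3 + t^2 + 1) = -4*t^3 + t^2 - 3*t + 10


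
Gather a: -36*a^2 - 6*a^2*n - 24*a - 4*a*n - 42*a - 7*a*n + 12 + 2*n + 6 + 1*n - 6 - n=a^2*(-6*n - 36) + a*(-11*n - 66) + 2*n + 12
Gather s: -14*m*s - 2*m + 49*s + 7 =-2*m + s*(49 - 14*m) + 7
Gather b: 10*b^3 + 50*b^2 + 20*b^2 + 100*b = 10*b^3 + 70*b^2 + 100*b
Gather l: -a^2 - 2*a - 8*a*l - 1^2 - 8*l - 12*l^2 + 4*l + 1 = -a^2 - 2*a - 12*l^2 + l*(-8*a - 4)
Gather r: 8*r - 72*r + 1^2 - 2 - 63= -64*r - 64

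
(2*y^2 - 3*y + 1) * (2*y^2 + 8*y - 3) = 4*y^4 + 10*y^3 - 28*y^2 + 17*y - 3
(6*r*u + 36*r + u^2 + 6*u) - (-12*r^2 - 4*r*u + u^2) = 12*r^2 + 10*r*u + 36*r + 6*u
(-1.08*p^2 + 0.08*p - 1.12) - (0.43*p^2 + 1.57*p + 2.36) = -1.51*p^2 - 1.49*p - 3.48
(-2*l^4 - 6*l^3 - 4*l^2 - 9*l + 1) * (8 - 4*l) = 8*l^5 + 8*l^4 - 32*l^3 + 4*l^2 - 76*l + 8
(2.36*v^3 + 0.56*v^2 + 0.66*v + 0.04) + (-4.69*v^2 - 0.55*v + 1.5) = 2.36*v^3 - 4.13*v^2 + 0.11*v + 1.54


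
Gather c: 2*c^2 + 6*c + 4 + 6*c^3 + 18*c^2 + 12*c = 6*c^3 + 20*c^2 + 18*c + 4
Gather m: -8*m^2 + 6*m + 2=-8*m^2 + 6*m + 2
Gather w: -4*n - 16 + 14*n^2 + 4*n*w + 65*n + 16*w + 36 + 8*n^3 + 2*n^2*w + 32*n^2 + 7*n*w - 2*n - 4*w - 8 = 8*n^3 + 46*n^2 + 59*n + w*(2*n^2 + 11*n + 12) + 12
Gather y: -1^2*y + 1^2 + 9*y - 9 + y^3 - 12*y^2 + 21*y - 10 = y^3 - 12*y^2 + 29*y - 18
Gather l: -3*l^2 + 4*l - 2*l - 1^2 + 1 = -3*l^2 + 2*l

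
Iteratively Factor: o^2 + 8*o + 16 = (o + 4)*(o + 4)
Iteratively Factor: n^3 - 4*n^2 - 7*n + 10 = (n + 2)*(n^2 - 6*n + 5) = (n - 5)*(n + 2)*(n - 1)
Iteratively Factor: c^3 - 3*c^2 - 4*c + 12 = (c - 2)*(c^2 - c - 6) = (c - 3)*(c - 2)*(c + 2)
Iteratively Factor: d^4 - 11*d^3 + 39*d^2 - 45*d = (d - 3)*(d^3 - 8*d^2 + 15*d) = d*(d - 3)*(d^2 - 8*d + 15) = d*(d - 3)^2*(d - 5)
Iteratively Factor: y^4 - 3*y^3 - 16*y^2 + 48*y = (y - 3)*(y^3 - 16*y) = y*(y - 3)*(y^2 - 16) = y*(y - 4)*(y - 3)*(y + 4)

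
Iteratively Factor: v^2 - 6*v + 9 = (v - 3)*(v - 3)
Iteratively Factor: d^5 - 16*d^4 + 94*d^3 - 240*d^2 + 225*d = (d)*(d^4 - 16*d^3 + 94*d^2 - 240*d + 225) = d*(d - 5)*(d^3 - 11*d^2 + 39*d - 45) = d*(d - 5)*(d - 3)*(d^2 - 8*d + 15) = d*(d - 5)*(d - 3)^2*(d - 5)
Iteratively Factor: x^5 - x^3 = (x)*(x^4 - x^2) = x*(x - 1)*(x^3 + x^2) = x*(x - 1)*(x + 1)*(x^2) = x^2*(x - 1)*(x + 1)*(x)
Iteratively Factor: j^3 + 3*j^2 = (j)*(j^2 + 3*j) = j*(j + 3)*(j)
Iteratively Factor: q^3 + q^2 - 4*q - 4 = (q + 2)*(q^2 - q - 2) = (q - 2)*(q + 2)*(q + 1)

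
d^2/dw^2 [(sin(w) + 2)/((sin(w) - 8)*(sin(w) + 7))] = (-sin(w)^5 - 9*sin(w)^4 - 328*sin(w)^3 - 382*sin(w)^2 - 2700*sin(w) + 116)/((sin(w) - 8)^3*(sin(w) + 7)^3)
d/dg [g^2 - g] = 2*g - 1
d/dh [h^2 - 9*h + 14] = 2*h - 9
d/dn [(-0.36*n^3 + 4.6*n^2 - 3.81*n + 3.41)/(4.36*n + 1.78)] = (-3.1392*n^3 + 18.1336*n^2 + 16.376*n - 21.6494)/(19.0096*n^2 + 15.5216*n + 3.1684)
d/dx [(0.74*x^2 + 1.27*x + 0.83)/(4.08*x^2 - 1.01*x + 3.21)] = (-5.929*x^2 - 2.022*x + 4.915)/(16.6464*x^4 - 8.2416*x^3 + 27.2137*x^2 - 6.4842*x + 10.3041)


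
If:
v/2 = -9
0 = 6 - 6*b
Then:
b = 1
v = -18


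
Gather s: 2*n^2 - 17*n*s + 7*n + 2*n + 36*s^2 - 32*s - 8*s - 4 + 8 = 2*n^2 + 9*n + 36*s^2 + s*(-17*n - 40) + 4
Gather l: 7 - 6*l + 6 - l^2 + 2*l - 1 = -l^2 - 4*l + 12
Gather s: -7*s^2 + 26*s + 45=-7*s^2 + 26*s + 45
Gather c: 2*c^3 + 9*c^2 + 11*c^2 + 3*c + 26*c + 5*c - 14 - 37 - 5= 2*c^3 + 20*c^2 + 34*c - 56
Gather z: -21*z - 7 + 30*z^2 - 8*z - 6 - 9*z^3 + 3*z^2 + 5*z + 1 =-9*z^3 + 33*z^2 - 24*z - 12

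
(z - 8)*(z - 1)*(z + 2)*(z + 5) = z^4 - 2*z^3 - 45*z^2 - 34*z + 80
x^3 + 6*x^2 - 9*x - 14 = (x - 2)*(x + 1)*(x + 7)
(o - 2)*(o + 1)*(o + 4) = o^3 + 3*o^2 - 6*o - 8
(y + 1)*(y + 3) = y^2 + 4*y + 3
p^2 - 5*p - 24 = (p - 8)*(p + 3)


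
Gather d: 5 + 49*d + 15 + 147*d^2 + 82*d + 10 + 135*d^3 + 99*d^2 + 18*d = 135*d^3 + 246*d^2 + 149*d + 30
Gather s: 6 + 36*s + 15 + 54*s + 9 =90*s + 30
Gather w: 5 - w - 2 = 3 - w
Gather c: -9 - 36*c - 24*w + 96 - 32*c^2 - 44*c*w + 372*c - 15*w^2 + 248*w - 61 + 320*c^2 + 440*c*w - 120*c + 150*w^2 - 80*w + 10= 288*c^2 + c*(396*w + 216) + 135*w^2 + 144*w + 36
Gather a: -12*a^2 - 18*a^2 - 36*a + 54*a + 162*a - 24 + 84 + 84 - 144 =-30*a^2 + 180*a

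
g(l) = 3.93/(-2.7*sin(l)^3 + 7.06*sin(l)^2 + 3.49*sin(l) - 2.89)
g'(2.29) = 3.70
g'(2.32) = 4.44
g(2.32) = 1.64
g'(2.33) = 4.74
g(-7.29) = 4.72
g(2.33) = 1.69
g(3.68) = -1.60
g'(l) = 3.93*(8.1*sin(l)^2*cos(l) - 14.12*sin(l)*cos(l) - 3.49*cos(l))/(-2.7*sin(l)^3 + 7.06*sin(l)^2 + 3.49*sin(l) - 2.89)^2 = (31.833*sin(l)^2 - 55.4916*sin(l) - 13.7157)*cos(l)/(2.7*sin(l)^3 - 7.06*sin(l)^2 - 3.49*sin(l) + 2.89)^2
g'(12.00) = 3.98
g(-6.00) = -2.76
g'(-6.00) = -12.69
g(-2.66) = -1.44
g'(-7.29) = 43.09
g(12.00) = -1.70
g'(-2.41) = -17.45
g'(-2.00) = -8.07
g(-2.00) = 2.18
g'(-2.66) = -2.25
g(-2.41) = -3.11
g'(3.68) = -3.28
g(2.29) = 1.52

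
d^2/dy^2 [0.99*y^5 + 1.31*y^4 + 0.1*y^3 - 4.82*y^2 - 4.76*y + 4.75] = 19.8*y^3 + 15.72*y^2 + 0.6*y - 9.64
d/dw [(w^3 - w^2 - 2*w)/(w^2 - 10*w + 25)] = (w^3 - 15*w^2 + 12*w + 10)/(w^3 - 15*w^2 + 75*w - 125)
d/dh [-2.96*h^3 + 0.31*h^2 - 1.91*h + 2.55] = -8.88*h^2 + 0.62*h - 1.91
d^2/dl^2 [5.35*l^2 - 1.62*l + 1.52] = 10.7000000000000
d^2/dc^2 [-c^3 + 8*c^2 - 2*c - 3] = 16 - 6*c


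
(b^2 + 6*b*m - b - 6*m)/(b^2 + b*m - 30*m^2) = (b - 1)/(b - 5*m)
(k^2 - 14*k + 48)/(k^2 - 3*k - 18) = (k - 8)/(k + 3)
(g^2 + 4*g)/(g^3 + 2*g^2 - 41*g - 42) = g*(g + 4)/(g^3 + 2*g^2 - 41*g - 42)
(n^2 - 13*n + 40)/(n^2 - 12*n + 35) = (n - 8)/(n - 7)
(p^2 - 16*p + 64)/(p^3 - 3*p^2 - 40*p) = (p - 8)/(p*(p + 5))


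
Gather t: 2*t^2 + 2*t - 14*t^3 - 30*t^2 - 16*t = -14*t^3 - 28*t^2 - 14*t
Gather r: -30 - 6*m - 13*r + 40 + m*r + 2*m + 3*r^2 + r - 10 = -4*m + 3*r^2 + r*(m - 12)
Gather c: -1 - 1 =-2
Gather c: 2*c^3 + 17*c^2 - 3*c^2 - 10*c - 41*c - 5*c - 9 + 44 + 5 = 2*c^3 + 14*c^2 - 56*c + 40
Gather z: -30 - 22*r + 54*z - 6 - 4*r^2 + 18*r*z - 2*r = -4*r^2 - 24*r + z*(18*r + 54) - 36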